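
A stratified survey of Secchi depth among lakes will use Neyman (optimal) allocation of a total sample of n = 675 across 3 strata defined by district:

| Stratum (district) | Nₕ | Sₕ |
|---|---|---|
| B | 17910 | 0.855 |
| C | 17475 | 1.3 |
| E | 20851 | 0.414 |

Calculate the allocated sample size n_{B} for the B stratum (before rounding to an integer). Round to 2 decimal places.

221.51

Neyman allocation: nₕ = n·NₕSₕ / Σⱼ NⱼSⱼ.
Σ NⱼSⱼ = 17910·0.855 + 17475·1.3 + 20851·0.414 = 46662.864.
n_{B} = 675·17910·0.855 / 46662.864 = 221.51.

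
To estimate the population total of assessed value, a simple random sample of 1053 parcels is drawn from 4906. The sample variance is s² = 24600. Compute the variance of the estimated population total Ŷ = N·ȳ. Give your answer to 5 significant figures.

4.4160 × 10^8

Var(Ŷ) = N²·Var(ȳ) = N²·(1 − n/N)·s²/n.
f = 1053/4906 = 0.21463514; Var(ȳ) = 0.78536486·24600/1053 = 18.347555.
Var(Ŷ) = 4906² · 18.347555 = 4.4160429 × 10^8.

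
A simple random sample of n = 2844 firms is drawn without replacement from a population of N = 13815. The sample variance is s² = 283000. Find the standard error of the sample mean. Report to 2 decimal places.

8.89

Under SRS without replacement, Var(ȳ) = (1 − f)·s²/n with f = n/N = 2844/13815 = 0.20586319.
Var(ȳ) = (1 − 0.20586319)·283000/2844 = 0.79413681·99.507736 = 79.022755.
SE(ȳ) = √(79.022755) = 8.89.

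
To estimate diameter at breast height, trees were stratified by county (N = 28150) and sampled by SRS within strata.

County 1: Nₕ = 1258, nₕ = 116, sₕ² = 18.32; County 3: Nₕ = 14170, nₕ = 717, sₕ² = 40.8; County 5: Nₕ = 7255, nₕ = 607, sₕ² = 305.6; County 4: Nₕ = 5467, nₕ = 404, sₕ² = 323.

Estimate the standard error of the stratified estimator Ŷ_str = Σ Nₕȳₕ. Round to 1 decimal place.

Var(Ŷ_str) = Σₕ Nₕ²(1 − fₕ)sₕ²/nₕ.
County 1: 1258²·(1 − 116/1258)·18.32/116 = 226889.41.
County 3: 14170²·(1 − 717/14170)·40.8/717 = 1.0847509 × 10^7.
County 5: 7255²·(1 − 607/7255)·305.6/607 = 2.4282483 × 10^7.
County 4: 5467²·(1 − 404/5467)·323/404 = 2.2129834 × 10^7.
Sum = 5.7486715 × 10^7.
SE = √(5.7486715 × 10^7) = 7582.0.

7582.0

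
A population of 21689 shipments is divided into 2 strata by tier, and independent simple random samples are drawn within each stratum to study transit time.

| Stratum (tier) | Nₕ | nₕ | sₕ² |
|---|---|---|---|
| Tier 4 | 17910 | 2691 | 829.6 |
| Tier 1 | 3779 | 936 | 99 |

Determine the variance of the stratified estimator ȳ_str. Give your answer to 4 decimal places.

Var(ȳ_str) = Σₕ Wₕ²(1 − fₕ)sₕ²/nₕ with Wₕ = Nₕ/N, N = 21689.
Tier 4: Wₕ = 0.82576421; term = 0.82576421²·(1 − 0.15025126)·829.6/2691 = 0.17863135.
Tier 1: Wₕ = 0.17423579; term = 0.17423579²·(1 − 0.24768457)·99/936 = 0.0024156502.
Sum = 0.181047.

0.1810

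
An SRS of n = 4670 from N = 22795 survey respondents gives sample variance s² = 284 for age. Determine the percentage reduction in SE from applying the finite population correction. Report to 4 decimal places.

f = n/N = 4670/22795 = 0.20486949.
SE_no-fpc = √(s²/n) = 0.24660435; SE_fpc = √((1−f)s²/n) = 0.21989732.
Ratio = √(1−f) = 0.89170091. Reduction = 100·(1 − 0.89170091) = 10.8299%.

10.8299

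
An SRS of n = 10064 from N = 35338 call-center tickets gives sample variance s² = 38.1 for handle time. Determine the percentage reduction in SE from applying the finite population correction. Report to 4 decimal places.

15.4301

f = n/N = 10064/35338 = 0.28479257.
SE_no-fpc = √(s²/n) = 0.06152862; SE_fpc = √((1−f)s²/n) = 0.052034715.
Ratio = √(1−f) = 0.84569937. Reduction = 100·(1 − 0.84569937) = 15.4301%.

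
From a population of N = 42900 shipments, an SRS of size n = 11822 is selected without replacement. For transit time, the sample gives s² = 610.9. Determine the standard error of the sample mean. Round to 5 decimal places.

Under SRS without replacement, Var(ȳ) = (1 − f)·s²/n with f = n/N = 11822/42900 = 0.27557110.
Var(ȳ) = (1 − 0.27557110)·610.9/11822 = 0.72442890·0.051674844 = 0.03743475.
SE(ȳ) = √(0.03743475) = 0.19348.

0.19348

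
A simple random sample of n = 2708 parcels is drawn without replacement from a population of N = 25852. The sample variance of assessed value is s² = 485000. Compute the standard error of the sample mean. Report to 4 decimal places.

12.6625

Under SRS without replacement, Var(ȳ) = (1 − f)·s²/n with f = n/N = 2708/25852 = 0.10475012.
Var(ȳ) = (1 − 0.10475012)·485000/2708 = 0.89524988·179.09897 = 160.33833.
SE(ȳ) = √(160.33833) = 12.6625.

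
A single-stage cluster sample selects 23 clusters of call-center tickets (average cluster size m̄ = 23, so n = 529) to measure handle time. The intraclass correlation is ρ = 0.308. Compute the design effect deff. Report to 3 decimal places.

7.776

deff = 1 + (23 − 1)·0.308 = 1 + 6.776 = 7.776.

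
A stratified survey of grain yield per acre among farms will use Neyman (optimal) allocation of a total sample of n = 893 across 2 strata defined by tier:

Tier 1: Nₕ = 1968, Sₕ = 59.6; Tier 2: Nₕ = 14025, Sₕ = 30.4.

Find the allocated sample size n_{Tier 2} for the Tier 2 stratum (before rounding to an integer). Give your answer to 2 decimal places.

Neyman allocation: nₕ = n·NₕSₕ / Σⱼ NⱼSⱼ.
Σ NⱼSⱼ = 1968·59.6 + 14025·30.4 = 543652.8.
n_{Tier 2} = 893·14025·30.4 / 543652.8 = 700.34.

700.34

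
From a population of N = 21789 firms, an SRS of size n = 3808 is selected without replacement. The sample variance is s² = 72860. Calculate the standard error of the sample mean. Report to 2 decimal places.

Under SRS without replacement, Var(ȳ) = (1 − f)·s²/n with f = n/N = 3808/21789 = 0.17476708.
Var(ȳ) = (1 − 0.17476708)·72860/3808 = 0.82523292·19.133403 = 15.789514.
SE(ȳ) = √(15.789514) = 3.97.

3.97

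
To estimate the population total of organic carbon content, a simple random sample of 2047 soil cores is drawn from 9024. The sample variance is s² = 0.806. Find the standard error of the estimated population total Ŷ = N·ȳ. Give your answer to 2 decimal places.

Var(Ŷ) = N²·Var(ȳ) = N²·(1 − n/N)·s²/n.
f = 2047/9024 = 0.22683954; Var(ȳ) = 0.77316046·0.806/2047 = 3.0442957 × 10^-4.
Var(Ŷ) = 9024² · (3.0442957 × 10^-4) = 24790.484.
SE(Ŷ) = √(24790.484) = 157.45.

157.45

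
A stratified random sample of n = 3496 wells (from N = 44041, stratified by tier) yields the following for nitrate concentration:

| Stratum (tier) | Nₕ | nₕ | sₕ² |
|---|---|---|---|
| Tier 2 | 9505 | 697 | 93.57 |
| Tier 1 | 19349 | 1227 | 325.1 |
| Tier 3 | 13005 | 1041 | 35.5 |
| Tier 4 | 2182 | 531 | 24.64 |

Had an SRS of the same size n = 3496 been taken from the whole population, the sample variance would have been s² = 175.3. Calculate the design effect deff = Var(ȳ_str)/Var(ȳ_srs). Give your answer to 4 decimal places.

1.2243

Var(ȳ_str) = Σ Wₕ²(1−fₕ)sₕ²/nₕ with Wₕ = Nₕ/44041:
  Tier 2: (9505/44041)²·(1−697/9505)·93.57/697 = 0.0057945396
  Tier 1: (19349/44041)²·(1−1227/19349)·325.1/1227 = 0.047898588
  Tier 3: (13005/44041)²·(1−1041/13005)·35.5/1041 = 0.0027355839
  Tier 4: (2182/44041)²·(1−531/2182)·24.64/531 = 8.6185392 × 10^-5
  → Var(ȳ_str) = 0.056514897.
Var(ȳ_srs) = (1 − 3496/44041)·175.3/3496 = 0.046162639.
deff = 0.056514897 / 0.046162639 = 1.2243.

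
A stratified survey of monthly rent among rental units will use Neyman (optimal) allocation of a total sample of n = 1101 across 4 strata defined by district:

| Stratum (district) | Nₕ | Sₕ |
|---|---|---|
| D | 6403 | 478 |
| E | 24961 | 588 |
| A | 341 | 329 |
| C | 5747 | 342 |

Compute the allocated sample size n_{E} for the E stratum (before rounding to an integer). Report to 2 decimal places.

Neyman allocation: nₕ = n·NₕSₕ / Σⱼ NⱼSⱼ.
Σ NⱼSⱼ = 6403·478 + 24961·588 + 341·329 + 5747·342 = 1.9815365 × 10^7.
n_{E} = 1101·24961·588 / (1.9815365 × 10^7) = 815.50.

815.50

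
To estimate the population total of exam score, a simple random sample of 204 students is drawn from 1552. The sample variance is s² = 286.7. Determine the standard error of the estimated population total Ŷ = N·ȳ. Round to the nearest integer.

Var(Ŷ) = N²·Var(ȳ) = N²·(1 − n/N)·s²/n.
f = 204/1552 = 0.13144330; Var(ȳ) = 0.86855670·286.7/204 = 1.2206628.
Var(Ŷ) = 1552² · 1.2206628 = 2.9402154 × 10^6.
SE(Ŷ) = √(2.9402154 × 10^6) = 1715.

1715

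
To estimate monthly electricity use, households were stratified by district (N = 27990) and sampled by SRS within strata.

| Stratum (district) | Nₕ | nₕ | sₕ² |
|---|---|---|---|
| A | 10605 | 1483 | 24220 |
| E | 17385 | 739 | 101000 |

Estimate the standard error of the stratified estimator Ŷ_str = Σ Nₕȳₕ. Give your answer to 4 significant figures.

202800

Var(Ŷ_str) = Σₕ Nₕ²(1 − fₕ)sₕ²/nₕ.
A: 10605²·(1 − 1483/10605)·24220/1483 = 1.579915 × 10^9.
E: 17385²·(1 − 739/17385)·101000/739 = 3.9551369 × 10^10.
Sum = 4.1131284 × 10^10.
SE = √(4.1131284 × 10^10) = 202800.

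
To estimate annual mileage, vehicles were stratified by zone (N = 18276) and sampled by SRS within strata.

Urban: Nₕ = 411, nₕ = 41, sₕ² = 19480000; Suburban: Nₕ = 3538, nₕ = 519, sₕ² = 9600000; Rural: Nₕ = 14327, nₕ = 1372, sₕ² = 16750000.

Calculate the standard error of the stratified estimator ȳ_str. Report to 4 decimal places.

Var(ȳ_str) = Σₕ Wₕ²(1 − fₕ)sₕ²/nₕ with Wₕ = Nₕ/N, N = 18276.
Urban: Wₕ = 0.02248851; term = 0.02248851²·(1 − 0.09975669)·19480000/41 = 216.31485.
Suburban: Wₕ = 0.19358722; term = 0.19358722²·(1 − 0.14669305)·9600000/519 = 591.51058.
Rural: Wₕ = 0.78392427; term = 0.78392427²·(1 − 0.09576324)·16750000/1372 = 6784.0819.
Sum = 7591.9073.
SE = √(7591.9073) = 87.1316.

87.1316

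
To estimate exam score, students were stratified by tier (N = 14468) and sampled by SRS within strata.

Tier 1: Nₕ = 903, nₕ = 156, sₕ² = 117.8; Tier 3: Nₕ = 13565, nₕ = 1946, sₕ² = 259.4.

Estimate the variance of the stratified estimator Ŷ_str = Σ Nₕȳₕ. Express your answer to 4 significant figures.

2.152 × 10^7

Var(Ŷ_str) = Σₕ Nₕ²(1 − fₕ)sₕ²/nₕ.
Tier 1: 903²·(1 − 156/903)·117.8/156 = 509364.93.
Tier 3: 13565²·(1 − 1946/13565)·259.4/1946 = 2.1009498 × 10^7.
Sum = 2.1518863 × 10^7.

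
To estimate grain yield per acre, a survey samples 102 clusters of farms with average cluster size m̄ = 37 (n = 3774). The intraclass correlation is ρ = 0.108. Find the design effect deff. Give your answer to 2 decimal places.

deff = 1 + (37 − 1)·0.108 = 1 + 3.888 = 4.888.

4.89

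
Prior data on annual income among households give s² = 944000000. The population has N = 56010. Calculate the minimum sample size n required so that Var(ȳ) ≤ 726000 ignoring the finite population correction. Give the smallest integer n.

Without fpc, n₀ = s²/D = 944000000/726000 = 1300.2755.
Rounding up, n = 1301.

1301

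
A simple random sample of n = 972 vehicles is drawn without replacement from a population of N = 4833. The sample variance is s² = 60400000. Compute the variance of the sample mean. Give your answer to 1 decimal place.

49642.5

Under SRS without replacement, Var(ȳ) = (1 − f)·s²/n with f = n/N = 972/4833 = 0.20111732.
Var(ȳ) = (1 − 0.20111732)·60400000/972 = 0.79888268·62139.918 = 49642.504.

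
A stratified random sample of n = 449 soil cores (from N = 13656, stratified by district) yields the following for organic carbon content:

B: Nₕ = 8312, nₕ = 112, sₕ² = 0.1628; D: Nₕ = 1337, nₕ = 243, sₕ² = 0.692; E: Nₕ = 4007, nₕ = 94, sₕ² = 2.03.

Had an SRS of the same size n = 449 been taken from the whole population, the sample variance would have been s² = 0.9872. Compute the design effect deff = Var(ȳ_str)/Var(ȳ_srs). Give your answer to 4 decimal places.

Var(ȳ_str) = Σ Wₕ²(1−fₕ)sₕ²/nₕ with Wₕ = Nₕ/13656:
  B: (8312/13656)²·(1−112/8312)·0.1628/112 = 5.3126199 × 10^-4
  D: (1337/13656)²·(1−243/1337)·0.692/243 = 2.2335801 × 10^-5
  E: (4007/13656)²·(1−94/4007)·2.03/94 = 0.0018157262
  → Var(ȳ_str) = 0.002369324.
Var(ȳ_srs) = (1 − 449/13656)·0.9872/449 = 0.0021263731.
deff = 0.002369324 / 0.0021263731 = 1.1143.

1.1143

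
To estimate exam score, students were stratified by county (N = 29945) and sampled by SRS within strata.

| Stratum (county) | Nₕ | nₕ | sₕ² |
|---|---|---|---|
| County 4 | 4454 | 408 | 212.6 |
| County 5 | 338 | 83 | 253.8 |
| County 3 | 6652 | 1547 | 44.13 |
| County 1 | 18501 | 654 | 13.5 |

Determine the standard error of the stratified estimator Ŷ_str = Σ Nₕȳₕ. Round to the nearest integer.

Var(Ŷ_str) = Σₕ Nₕ²(1 − fₕ)sₕ²/nₕ.
County 4: 4454²·(1 − 408/4454)·212.6/408 = 9.390294 × 10^6.
County 5: 338²·(1 − 83/338)·253.8/83 = 263554.48.
County 3: 6652²·(1 − 1547/6652)·44.13/1547 = 968705.13.
County 1: 18501²·(1 − 654/18501)·13.5/654 = 6.8157939 × 10^6.
Sum = 1.7438348 × 10^7.
SE = √(1.7438348 × 10^7) = 4176.

4176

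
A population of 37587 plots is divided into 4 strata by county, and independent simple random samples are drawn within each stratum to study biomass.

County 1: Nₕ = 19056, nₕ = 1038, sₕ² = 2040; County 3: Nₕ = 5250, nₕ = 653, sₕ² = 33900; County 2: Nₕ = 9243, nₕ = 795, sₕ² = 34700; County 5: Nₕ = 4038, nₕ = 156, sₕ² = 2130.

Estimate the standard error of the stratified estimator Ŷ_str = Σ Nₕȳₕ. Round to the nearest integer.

74498

Var(Ŷ_str) = Σₕ Nₕ²(1 − fₕ)sₕ²/nₕ.
County 1: 19056²·(1 − 1038/19056)·2040/1038 = 6.7479389 × 10^8.
County 3: 5250²·(1 − 653/5250)·33900/653 = 1.2529113 × 10^9.
County 2: 9243²·(1 − 795/9243)·34700/795 = 3.4082324 × 10^9.
County 5: 4038²·(1 − 156/4038)·2130/156 = 2.1403108 × 10^8.
Sum = 5.5499687 × 10^9.
SE = √(5.5499687 × 10^9) = 74498.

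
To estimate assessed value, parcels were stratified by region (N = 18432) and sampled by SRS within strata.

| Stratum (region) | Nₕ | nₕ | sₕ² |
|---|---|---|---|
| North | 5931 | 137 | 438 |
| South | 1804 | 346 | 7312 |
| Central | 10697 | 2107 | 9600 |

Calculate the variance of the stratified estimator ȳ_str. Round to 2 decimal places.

Var(ȳ_str) = Σₕ Wₕ²(1 − fₕ)sₕ²/nₕ with Wₕ = Nₕ/N, N = 18432.
North: Wₕ = 0.32177734; term = 0.32177734²·(1 − 0.02309897)·438/137 = 0.3233814.
South: Wₕ = 0.09787326; term = 0.09787326²·(1 − 0.19179601)·7312/346 = 0.16360976.
Central: Wₕ = 0.58034939; term = 0.58034939²·(1 − 0.19697111)·9600/2107 = 1.2323014.
Sum = 1.7192926.

1.72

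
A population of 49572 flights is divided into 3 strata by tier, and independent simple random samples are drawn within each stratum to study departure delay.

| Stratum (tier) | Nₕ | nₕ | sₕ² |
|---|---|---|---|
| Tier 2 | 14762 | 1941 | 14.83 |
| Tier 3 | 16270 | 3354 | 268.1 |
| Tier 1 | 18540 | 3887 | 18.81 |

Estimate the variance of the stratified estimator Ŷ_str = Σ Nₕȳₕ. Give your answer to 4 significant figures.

1.956 × 10^7

Var(Ŷ_str) = Σₕ Nₕ²(1 − fₕ)sₕ²/nₕ.
Tier 2: 14762²·(1 − 1941/14762)·14.83/1941 = 1.446048 × 10^6.
Tier 3: 16270²·(1 − 3354/16270)·268.1/3354 = 1.6797682 × 10^7.
Tier 1: 18540²·(1 − 3887/18540)·18.81/3887 = 1.3146512 × 10^6.
Sum = 1.9558381 × 10^7.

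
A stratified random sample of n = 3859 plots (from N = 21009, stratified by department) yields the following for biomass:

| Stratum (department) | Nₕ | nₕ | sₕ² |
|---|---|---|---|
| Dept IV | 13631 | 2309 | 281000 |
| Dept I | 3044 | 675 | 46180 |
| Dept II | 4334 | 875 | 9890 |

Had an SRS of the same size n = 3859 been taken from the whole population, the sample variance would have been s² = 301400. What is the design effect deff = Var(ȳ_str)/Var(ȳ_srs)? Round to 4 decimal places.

Var(ȳ_str) = Σ Wₕ²(1−fₕ)sₕ²/nₕ with Wₕ = Nₕ/21009:
  Dept IV: (13631/21009)²·(1−2309/13631)·281000/2309 = 42.552247
  Dept I: (3044/21009)²·(1−675/3044)·46180/675 = 1.1177614
  Dept II: (4334/21009)²·(1−875/4334)·9890/875 = 0.38389897
  → Var(ȳ_str) = 44.053907.
Var(ȳ_srs) = (1 − 3859/21009)·301400/3859 = 63.756903.
deff = 44.053907 / 63.756903 = 0.6910.

0.6910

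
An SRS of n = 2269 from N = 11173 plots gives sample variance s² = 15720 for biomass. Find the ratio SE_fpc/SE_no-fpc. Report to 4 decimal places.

0.8927

f = n/N = 2269/11173 = 0.20307885.
SE_no-fpc = √(s²/n) = 2.6321402; SE_fpc = √((1−f)s²/n) = 2.3497232.
Ratio = √(1−f) = 0.89270440.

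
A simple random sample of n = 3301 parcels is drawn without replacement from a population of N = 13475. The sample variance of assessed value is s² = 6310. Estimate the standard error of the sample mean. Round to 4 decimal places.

1.2014

Under SRS without replacement, Var(ȳ) = (1 − f)·s²/n with f = n/N = 3301/13475 = 0.24497217.
Var(ȳ) = (1 − 0.24497217)·6310/3301 = 0.75502783·1.911542 = 1.4432674.
SE(ȳ) = √(1.4432674) = 1.2014.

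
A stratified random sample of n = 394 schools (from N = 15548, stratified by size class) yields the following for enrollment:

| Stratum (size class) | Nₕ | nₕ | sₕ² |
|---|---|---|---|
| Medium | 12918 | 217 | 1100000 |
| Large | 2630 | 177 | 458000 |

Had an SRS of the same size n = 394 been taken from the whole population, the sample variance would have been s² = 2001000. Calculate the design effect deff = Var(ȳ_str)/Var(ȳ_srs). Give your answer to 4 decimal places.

0.7090

Var(ȳ_str) = Σ Wₕ²(1−fₕ)sₕ²/nₕ with Wₕ = Nₕ/15548:
  Medium: (12918/15548)²·(1−217/12918)·1100000/217 = 3440.4645
  Large: (2630/15548)²·(1−177/2630)·458000/177 = 69.055209
  → Var(ȳ_str) = 3509.5197.
Var(ȳ_srs) = (1 − 394/15548)·2001000/394 = 4949.982.
deff = 3509.5197 / 4949.982 = 0.7090.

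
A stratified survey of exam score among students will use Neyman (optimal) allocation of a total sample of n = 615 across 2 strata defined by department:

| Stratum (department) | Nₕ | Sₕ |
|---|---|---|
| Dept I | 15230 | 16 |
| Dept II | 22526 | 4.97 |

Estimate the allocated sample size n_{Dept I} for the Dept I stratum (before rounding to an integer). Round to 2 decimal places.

Neyman allocation: nₕ = n·NₕSₕ / Σⱼ NⱼSⱼ.
Σ NⱼSⱼ = 15230·16 + 22526·4.97 = 355634.22.
n_{Dept I} = 615·15230·16 / 355634.22 = 421.40.

421.40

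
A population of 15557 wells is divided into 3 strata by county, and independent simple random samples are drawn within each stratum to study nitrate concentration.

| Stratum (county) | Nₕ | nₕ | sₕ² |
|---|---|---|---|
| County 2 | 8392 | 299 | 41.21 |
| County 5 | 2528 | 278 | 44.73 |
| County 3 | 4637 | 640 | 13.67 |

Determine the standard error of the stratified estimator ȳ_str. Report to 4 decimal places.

Var(ȳ_str) = Σₕ Wₕ²(1 − fₕ)sₕ²/nₕ with Wₕ = Nₕ/N, N = 15557.
County 2: Wₕ = 0.53943562; term = 0.53943562²·(1 − 0.03562917)·41.21/299 = 0.038677174.
County 5: Wₕ = 0.16249920; term = 0.16249920²·(1 − 0.10996835)·44.73/278 = 0.0037814816.
County 3: Wₕ = 0.29806518; term = 0.29806518²·(1 − 0.13802027)·13.67/640 = 0.0016357167.
Sum = 0.044094372.
SE = √(0.044094372) = 0.2100.

0.2100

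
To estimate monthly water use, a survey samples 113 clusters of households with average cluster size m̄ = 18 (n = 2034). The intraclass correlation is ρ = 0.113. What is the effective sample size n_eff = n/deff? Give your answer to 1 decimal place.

696.3

deff = 1 + (18 − 1)·0.113 = 1 + 1.921 = 2.921.
n_eff = 2034 / 2.921 = 696.3.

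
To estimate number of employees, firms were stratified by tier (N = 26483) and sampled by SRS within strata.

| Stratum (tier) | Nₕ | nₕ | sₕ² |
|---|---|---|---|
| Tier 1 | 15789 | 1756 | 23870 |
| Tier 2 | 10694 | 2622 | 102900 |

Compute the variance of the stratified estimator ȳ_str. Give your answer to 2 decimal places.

Var(ȳ_str) = Σₕ Wₕ²(1 − fₕ)sₕ²/nₕ with Wₕ = Nₕ/N, N = 26483.
Tier 1: Wₕ = 0.59619378; term = 0.59619378²·(1 − 0.11121667)·23870/1756 = 4.2943624.
Tier 2: Wₕ = 0.40380622; term = 0.40380622²·(1 − 0.24518422)·102900/2622 = 4.8302506.
Sum = 9.124613.

9.12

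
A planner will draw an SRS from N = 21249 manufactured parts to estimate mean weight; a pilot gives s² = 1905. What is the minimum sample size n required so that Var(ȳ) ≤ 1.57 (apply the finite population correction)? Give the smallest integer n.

1148

Without fpc, n₀ = s²/D = 1905/1.57 = 1213.3758.
With fpc, (1 − n/N)·s²/n ≤ D requires n ≥ n₀/(1 + n₀/N) = 1213.3758/(1 + 1213.3758/21249) = 1147.8315.
Rounding up, n = 1148.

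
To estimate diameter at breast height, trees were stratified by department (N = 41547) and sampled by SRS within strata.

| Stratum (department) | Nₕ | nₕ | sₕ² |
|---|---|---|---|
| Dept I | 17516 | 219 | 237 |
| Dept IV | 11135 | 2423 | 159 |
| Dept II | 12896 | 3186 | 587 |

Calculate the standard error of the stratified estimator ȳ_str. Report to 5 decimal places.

Var(ȳ_str) = Σₕ Wₕ²(1 − fₕ)sₕ²/nₕ with Wₕ = Nₕ/N, N = 41547.
Dept I: Wₕ = 0.42159482; term = 0.42159482²·(1 − 0.01250285)·237/219 = 0.1899462.
Dept IV: Wₕ = 0.26800972; term = 0.26800972²·(1 − 0.21760216)·159/2423 = 0.0036878433.
Dept II: Wₕ = 0.31039546; term = 0.31039546²·(1 − 0.24705335)·587/3186 = 0.013365563.
Sum = 0.20699961.
SE = √(0.20699961) = 0.45497.

0.45497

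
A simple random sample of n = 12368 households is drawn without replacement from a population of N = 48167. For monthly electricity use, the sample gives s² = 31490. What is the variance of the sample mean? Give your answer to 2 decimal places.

1.89

Under SRS without replacement, Var(ȳ) = (1 − f)·s²/n with f = n/N = 12368/48167 = 0.25677331.
Var(ȳ) = (1 − 0.25677331)·31490/12368 = 0.74322669·2.5460867 = 1.8923196.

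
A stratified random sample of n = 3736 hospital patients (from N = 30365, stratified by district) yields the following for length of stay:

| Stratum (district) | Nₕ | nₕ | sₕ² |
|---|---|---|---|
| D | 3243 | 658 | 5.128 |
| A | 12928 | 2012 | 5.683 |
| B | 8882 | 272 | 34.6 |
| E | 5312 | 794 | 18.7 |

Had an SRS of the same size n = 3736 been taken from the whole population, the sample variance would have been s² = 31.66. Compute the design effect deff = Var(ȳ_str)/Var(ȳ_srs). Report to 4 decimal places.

1.5699

Var(ȳ_str) = Σ Wₕ²(1−fₕ)sₕ²/nₕ with Wₕ = Nₕ/30365:
  D: (3243/30365)²·(1−658/3243)·5.128/658 = 7.0857047 × 10^-5
  A: (12928/30365)²·(1−2012/12928)·5.683/2012 = 4.3231269 × 10^-4
  B: (8882/30365)²·(1−272/8882)·34.6/272 = 0.010550536
  E: (5312/30365)²·(1−794/5312)·18.7/794 = 6.130259 × 10^-4
  → Var(ȳ_str) = 0.011666732.
Var(ȳ_srs) = (1 − 3736/30365)·31.66/3736 = 0.0074316563.
deff = 0.011666732 / 0.0074316563 = 1.5699.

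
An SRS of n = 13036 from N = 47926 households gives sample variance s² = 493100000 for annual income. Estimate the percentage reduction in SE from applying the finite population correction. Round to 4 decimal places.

f = n/N = 13036/47926 = 0.27200267.
SE_no-fpc = √(s²/n) = 194.48913; SE_fpc = √((1−f)s²/n) = 165.94349.
Ratio = √(1−f) = 0.85322760. Reduction = 100·(1 − 0.85322760) = 14.6772%.

14.6772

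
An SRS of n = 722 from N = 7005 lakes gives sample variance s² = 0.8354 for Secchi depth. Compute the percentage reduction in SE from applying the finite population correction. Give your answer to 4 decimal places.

5.2936

f = n/N = 722/7005 = 0.10306924.
SE_no-fpc = √(s²/n) = 0.034015639; SE_fpc = √((1−f)s²/n) = 0.032214997.
Ratio = √(1−f) = 0.94706429. Reduction = 100·(1 − 0.94706429) = 5.2936%.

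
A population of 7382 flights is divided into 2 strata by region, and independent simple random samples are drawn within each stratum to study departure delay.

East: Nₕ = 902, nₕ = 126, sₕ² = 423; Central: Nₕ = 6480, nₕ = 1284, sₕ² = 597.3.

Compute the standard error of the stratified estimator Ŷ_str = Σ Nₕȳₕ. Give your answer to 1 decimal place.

Var(Ŷ_str) = Σₕ Nₕ²(1 − fₕ)sₕ²/nₕ.
East: 902²·(1 − 126/902)·423/126 = 2.3498389 × 10^6.
Central: 6480²·(1 − 1284/6480)·597.3/1284 = 1.5662881 × 10^7.
Sum = 1.801272 × 10^7.
SE = √(1.801272 × 10^7) = 4244.1.

4244.1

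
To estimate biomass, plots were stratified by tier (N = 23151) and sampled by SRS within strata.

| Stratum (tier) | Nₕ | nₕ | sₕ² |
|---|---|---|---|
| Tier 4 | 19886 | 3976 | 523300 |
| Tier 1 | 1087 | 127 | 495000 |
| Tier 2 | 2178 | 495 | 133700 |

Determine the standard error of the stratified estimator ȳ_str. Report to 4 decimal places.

9.3343

Var(ȳ_str) = Σₕ Wₕ²(1 − fₕ)sₕ²/nₕ with Wₕ = Nₕ/N, N = 23151.
Tier 4: Wₕ = 0.85896937; term = 0.85896937²·(1 − 0.19993966)·523300/3976 = 77.693102.
Tier 1: Wₕ = 0.04695262; term = 0.04695262²·(1 − 0.11683533)·495000/127 = 7.5886189.
Tier 2: Wₕ = 0.09407801; term = 0.09407801²·(1 − 0.22727273)·133700/495 = 1.8472628.
Sum = 87.128984.
SE = √(87.128984) = 9.3343.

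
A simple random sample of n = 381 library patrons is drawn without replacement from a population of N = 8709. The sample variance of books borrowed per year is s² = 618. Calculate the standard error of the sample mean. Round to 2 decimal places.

1.25

Under SRS without replacement, Var(ȳ) = (1 − f)·s²/n with f = n/N = 381/8709 = 0.04374785.
Var(ȳ) = (1 − 0.04374785)·618/381 = 0.95625215·1.6220472 = 1.5510862.
SE(ȳ) = √(1.5510862) = 1.25.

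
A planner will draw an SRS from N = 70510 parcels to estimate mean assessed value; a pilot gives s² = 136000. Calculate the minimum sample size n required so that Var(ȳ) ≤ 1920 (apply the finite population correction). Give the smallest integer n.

Without fpc, n₀ = s²/D = 136000/1920 = 70.8333.
With fpc, (1 − n/N)·s²/n ≤ D requires n ≥ n₀/(1 + n₀/N) = 70.8333/(1 + 70.8333/70510) = 70.7622.
Rounding up, n = 71.

71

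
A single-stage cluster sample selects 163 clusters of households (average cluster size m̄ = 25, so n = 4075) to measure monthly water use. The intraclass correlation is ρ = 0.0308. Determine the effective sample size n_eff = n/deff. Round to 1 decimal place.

2343.0

deff = 1 + (25 − 1)·0.0308 = 1 + 0.7392 = 1.7392.
n_eff = 4075 / 1.7392 = 2343.0.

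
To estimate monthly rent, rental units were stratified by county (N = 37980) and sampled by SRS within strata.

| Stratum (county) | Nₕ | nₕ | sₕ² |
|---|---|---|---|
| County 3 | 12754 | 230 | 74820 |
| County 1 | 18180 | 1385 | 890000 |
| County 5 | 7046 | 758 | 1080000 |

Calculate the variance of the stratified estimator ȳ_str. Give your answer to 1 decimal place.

215.8

Var(ȳ_str) = Σₕ Wₕ²(1 − fₕ)sₕ²/nₕ with Wₕ = Nₕ/N, N = 37980.
County 3: Wₕ = 0.33580832; term = 0.33580832²·(1 − 0.01803356)·74820/230 = 36.022132.
County 1: Wₕ = 0.47867299; term = 0.47867299²·(1 − 0.07618262)·890000/1385 = 136.02045.
County 5: Wₕ = 0.18551869; term = 0.18551869²·(1 − 0.10757877)·1080000/758 = 43.762266.
Sum = 215.80485.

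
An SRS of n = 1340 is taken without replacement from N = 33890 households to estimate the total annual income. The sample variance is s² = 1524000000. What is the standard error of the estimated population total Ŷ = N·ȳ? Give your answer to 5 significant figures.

Var(Ŷ) = N²·Var(ȳ) = N²·(1 − n/N)·s²/n.
f = 1340/33890 = 0.03953969; Var(ȳ) = 0.96046031·1524000000/1340 = 1.0923444 × 10^6.
Var(Ŷ) = 33890² · (1.0923444 × 10^6) = 1.2545926 × 10^15.
SE(Ŷ) = √(1.2545926 × 10^15) = 3.5420 × 10^7.

3.5420 × 10^7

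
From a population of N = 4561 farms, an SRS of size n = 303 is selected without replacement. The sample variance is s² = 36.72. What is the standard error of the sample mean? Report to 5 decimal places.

0.33636

Under SRS without replacement, Var(ȳ) = (1 − f)·s²/n with f = n/N = 303/4561 = 0.06643280.
Var(ȳ) = (1 − 0.06643280)·36.72/303 = 0.93356720·0.12118812 = 0.11313725.
SE(ȳ) = √(0.11313725) = 0.33636.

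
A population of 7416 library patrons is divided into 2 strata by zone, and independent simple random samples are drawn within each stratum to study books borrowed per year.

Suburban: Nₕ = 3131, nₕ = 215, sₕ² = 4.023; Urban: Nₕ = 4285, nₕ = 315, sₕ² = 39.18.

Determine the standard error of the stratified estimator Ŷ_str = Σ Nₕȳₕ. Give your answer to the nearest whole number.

1512

Var(Ŷ_str) = Σₕ Nₕ²(1 − fₕ)sₕ²/nₕ.
Suburban: 3131²·(1 − 215/3131)·4.023/215 = 170837.09.
Urban: 4285²·(1 − 315/4285)·39.18/315 = 2.1159004 × 10^6.
Sum = 2.2867375 × 10^6.
SE = √(2.2867375 × 10^6) = 1512.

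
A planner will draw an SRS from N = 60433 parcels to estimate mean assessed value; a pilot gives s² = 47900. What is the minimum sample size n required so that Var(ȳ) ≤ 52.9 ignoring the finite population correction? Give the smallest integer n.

906

Without fpc, n₀ = s²/D = 47900/52.9 = 905.4820.
Rounding up, n = 906.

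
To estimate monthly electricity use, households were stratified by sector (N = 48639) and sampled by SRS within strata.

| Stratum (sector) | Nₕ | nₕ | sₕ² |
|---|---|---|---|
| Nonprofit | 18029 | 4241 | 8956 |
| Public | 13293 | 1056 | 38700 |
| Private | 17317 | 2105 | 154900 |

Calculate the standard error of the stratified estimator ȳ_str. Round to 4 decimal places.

3.3069

Var(ȳ_str) = Σₕ Wₕ²(1 − fₕ)sₕ²/nₕ with Wₕ = Nₕ/N, N = 48639.
Nonprofit: Wₕ = 0.37066963; term = 0.37066963²·(1 − 0.23523213)·8956/4241 = 0.22189599.
Public: Wₕ = 0.27329920; term = 0.27329920²·(1 − 0.07944031)·38700/1056 = 2.5198561.
Private: Wₕ = 0.35603117; term = 0.35603117²·(1 − 0.12155685)·154900/2105 = 8.193869.
Sum = 10.935621.
SE = √(10.935621) = 3.3069.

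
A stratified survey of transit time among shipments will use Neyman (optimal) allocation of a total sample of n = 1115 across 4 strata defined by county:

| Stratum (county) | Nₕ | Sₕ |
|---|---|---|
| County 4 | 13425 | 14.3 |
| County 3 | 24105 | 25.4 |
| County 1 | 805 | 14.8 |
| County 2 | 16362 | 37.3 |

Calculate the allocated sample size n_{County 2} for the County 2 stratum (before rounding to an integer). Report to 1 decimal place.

Neyman allocation: nₕ = n·NₕSₕ / Σⱼ NⱼSⱼ.
Σ NⱼSⱼ = 13425·14.3 + 24105·25.4 + 805·14.8 + 16362·37.3 = 1.4264611 × 10^6.
n_{County 2} = 1115·16362·37.3 / (1.4264611 × 10^6) = 477.0.

477.0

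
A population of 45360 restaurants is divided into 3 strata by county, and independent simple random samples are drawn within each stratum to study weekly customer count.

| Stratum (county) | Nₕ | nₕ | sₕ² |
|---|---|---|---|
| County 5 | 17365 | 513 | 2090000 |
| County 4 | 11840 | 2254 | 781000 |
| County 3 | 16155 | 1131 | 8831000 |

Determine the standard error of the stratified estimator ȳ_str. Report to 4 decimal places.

38.9824

Var(ȳ_str) = Σₕ Wₕ²(1 − fₕ)sₕ²/nₕ with Wₕ = Nₕ/N, N = 45360.
County 5: Wₕ = 0.38282628; term = 0.38282628²·(1 − 0.02954218)·2090000/513 = 579.44079.
County 4: Wₕ = 0.26102293; term = 0.26102293²·(1 − 0.19037162)·781000/2254 = 19.113497.
County 3: Wₕ = 0.35615079; term = 0.35615079²·(1 − 0.07000929)·8831000/1131 = 921.07231.
Sum = 1519.6266.
SE = √(1519.6266) = 38.9824.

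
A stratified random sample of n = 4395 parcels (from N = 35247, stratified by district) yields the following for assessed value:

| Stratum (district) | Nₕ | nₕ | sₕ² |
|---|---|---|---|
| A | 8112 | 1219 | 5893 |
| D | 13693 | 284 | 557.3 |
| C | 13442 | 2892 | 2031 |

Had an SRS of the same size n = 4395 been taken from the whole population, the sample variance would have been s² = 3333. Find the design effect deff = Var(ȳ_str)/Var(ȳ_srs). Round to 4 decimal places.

0.8855

Var(ȳ_str) = Σ Wₕ²(1−fₕ)sₕ²/nₕ with Wₕ = Nₕ/35247:
  A: (8112/35247)²·(1−1219/8112)·5893/1219 = 0.21758284
  D: (13693/35247)²·(1−284/13693)·557.3/284 = 0.29001562
  C: (13442/35247)²·(1−2892/13442)·2031/2892 = 0.080164792
  → Var(ȳ_str) = 0.58776325.
Var(ȳ_srs) = (1 − 4395/35247)·3333/4395 = 0.66380054.
deff = 0.58776325 / 0.66380054 = 0.8855.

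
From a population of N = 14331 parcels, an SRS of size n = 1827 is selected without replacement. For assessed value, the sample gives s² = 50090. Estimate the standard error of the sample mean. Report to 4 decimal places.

4.8909

Under SRS without replacement, Var(ȳ) = (1 − f)·s²/n with f = n/N = 1827/14331 = 0.12748587.
Var(ȳ) = (1 − 0.12748587)·50090/1827 = 0.87251413·27.41653 = 23.92131.
SE(ȳ) = √(23.92131) = 4.8909.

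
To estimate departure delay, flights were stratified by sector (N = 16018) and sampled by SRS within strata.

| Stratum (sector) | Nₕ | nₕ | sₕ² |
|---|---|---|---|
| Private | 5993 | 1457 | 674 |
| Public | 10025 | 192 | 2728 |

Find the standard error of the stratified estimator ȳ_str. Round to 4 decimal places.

2.3469

Var(ȳ_str) = Σₕ Wₕ²(1 − fₕ)sₕ²/nₕ with Wₕ = Nₕ/N, N = 16018.
Private: Wₕ = 0.37414159; term = 0.37414159²·(1 − 0.24311697)·674/1457 = 0.049011849.
Public: Wₕ = 0.62585841; term = 0.62585841²·(1 − 0.01915212)·2728/192 = 5.4587974.
Sum = 5.5078092.
SE = √(5.5078092) = 2.3469.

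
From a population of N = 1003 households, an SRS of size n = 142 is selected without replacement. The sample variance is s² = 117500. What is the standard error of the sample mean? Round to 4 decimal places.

26.6518

Under SRS without replacement, Var(ȳ) = (1 − f)·s²/n with f = n/N = 142/1003 = 0.14157527.
Var(ȳ) = (1 − 0.14157527)·117500/142 = 0.85842473·827.46479 = 710.31623.
SE(ȳ) = √(710.31623) = 26.6518.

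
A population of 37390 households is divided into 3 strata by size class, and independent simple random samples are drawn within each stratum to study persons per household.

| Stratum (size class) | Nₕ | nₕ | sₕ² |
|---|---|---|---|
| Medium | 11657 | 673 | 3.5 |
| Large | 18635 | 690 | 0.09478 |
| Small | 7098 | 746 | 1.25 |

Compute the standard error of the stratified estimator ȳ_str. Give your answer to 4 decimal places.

Var(ȳ_str) = Σₕ Wₕ²(1 − fₕ)sₕ²/nₕ with Wₕ = Nₕ/N, N = 37390.
Medium: Wₕ = 0.31176785; term = 0.31176785²·(1 − 0.05773355)·3.5/673 = 4.7630964 × 10^-4.
Large: Wₕ = 0.49839529; term = 0.49839529²·(1 − 0.03702710)·0.09478/690 = 3.2857124 × 10^-5.
Small: Wₕ = 0.18983685; term = 0.18983685²·(1 − 0.10510003)·1.25/746 = 5.403893 × 10^-5.
Sum = 5.6320569 × 10^-4.
SE = √(5.6320569 × 10^-4) = 0.0237.

0.0237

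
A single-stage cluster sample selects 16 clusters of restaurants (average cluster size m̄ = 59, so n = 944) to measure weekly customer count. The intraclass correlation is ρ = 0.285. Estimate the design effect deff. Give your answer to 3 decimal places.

deff = 1 + (59 − 1)·0.285 = 1 + 16.53 = 17.53.

17.530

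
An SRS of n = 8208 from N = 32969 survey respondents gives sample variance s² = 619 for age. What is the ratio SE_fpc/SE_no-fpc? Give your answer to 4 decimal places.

0.8666

f = n/N = 8208/32969 = 0.24896115.
SE_no-fpc = √(s²/n) = 0.27461651; SE_fpc = √((1−f)s²/n) = 0.23798953.
Ratio = √(1−f) = 0.86662498.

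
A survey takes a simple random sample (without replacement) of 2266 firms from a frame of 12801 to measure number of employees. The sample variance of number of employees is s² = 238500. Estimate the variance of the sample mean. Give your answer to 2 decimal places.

86.62

Under SRS without replacement, Var(ȳ) = (1 − f)·s²/n with f = n/N = 2266/12801 = 0.17701742.
Var(ȳ) = (1 − 0.17701742)·238500/2266 = 0.82298258·105.25154 = 86.620188.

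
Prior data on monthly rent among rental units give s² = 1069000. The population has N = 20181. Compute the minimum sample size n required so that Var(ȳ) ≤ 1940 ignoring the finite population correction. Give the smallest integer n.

Without fpc, n₀ = s²/D = 1069000/1940 = 551.0309.
Rounding up, n = 552.

552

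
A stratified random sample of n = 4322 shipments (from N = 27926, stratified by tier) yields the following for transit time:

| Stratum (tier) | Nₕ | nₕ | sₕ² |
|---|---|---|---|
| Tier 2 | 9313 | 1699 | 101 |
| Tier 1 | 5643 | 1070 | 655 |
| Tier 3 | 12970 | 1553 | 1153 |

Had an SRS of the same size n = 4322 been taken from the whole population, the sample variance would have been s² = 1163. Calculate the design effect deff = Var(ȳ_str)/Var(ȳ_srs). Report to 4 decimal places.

Var(ȳ_str) = Σ Wₕ²(1−fₕ)sₕ²/nₕ with Wₕ = Nₕ/27926:
  Tier 2: (9313/27926)²·(1−1699/9313)·101/1699 = 0.0054052154
  Tier 1: (5643/27926)²·(1−1070/5643)·655/1070 = 0.020255889
  Tier 3: (12970/27926)²·(1−1553/12970)·1153/1553 = 0.14097184
  → Var(ȳ_str) = 0.16663294.
Var(ȳ_srs) = (1 − 4322/27926)·1163/4322 = 0.22744261.
deff = 0.16663294 / 0.22744261 = 0.7326.

0.7326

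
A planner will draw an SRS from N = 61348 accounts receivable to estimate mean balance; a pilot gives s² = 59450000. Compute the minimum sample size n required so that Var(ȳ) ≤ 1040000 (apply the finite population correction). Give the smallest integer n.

58

Without fpc, n₀ = s²/D = 59450000/1040000 = 57.1635.
With fpc, (1 − n/N)·s²/n ≤ D requires n ≥ n₀/(1 + n₀/N) = 57.1635/(1 + 57.1635/61348) = 57.1103.
Rounding up, n = 58.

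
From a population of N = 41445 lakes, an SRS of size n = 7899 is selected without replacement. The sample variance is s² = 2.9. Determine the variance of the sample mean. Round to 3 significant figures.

Under SRS without replacement, Var(ȳ) = (1 − f)·s²/n with f = n/N = 7899/41445 = 0.19058994.
Var(ȳ) = (1 − 0.19058994)·2.9/7899 = 0.80941006·3.6713508 × 10^-4 = 2.9716283 × 10^-4.

2.97 × 10^-4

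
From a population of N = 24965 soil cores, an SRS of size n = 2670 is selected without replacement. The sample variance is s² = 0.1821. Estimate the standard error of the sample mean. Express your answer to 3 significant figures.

Under SRS without replacement, Var(ȳ) = (1 − f)·s²/n with f = n/N = 2670/24965 = 0.10694973.
Var(ȳ) = (1 − 0.10694973)·0.1821/2670 = 0.89305027·6.8202247 × 10^-5 = 6.0908035 × 10^-5.
SE(ȳ) = √(6.0908035 × 10^-5) = 0.00780.

0.00780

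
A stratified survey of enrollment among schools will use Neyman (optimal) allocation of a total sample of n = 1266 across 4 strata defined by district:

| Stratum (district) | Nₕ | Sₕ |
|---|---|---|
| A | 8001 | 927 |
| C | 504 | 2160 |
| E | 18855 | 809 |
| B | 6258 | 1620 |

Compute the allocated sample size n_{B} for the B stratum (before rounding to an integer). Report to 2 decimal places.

378.63

Neyman allocation: nₕ = n·NₕSₕ / Σⱼ NⱼSⱼ.
Σ NⱼSⱼ = 8001·927 + 504·2160 + 18855·809 + 6258·1620 = 3.3897222 × 10^7.
n_{B} = 1266·6258·1620 / (3.3897222 × 10^7) = 378.63.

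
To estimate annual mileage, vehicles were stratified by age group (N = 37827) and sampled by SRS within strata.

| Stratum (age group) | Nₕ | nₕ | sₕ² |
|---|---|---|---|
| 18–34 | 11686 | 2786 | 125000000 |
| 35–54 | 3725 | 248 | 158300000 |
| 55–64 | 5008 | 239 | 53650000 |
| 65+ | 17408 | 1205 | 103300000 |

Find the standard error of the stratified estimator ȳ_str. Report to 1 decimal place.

172.3

Var(ȳ_str) = Σₕ Wₕ²(1 − fₕ)sₕ²/nₕ with Wₕ = Nₕ/N, N = 37827.
18–34: Wₕ = 0.30893277; term = 0.30893277²·(1 − 0.23840493)·125000000/2786 = 3261.2267.
35–54: Wₕ = 0.09847463; term = 0.09847463²·(1 − 0.06657718)·158300000/248 = 5777.7188.
55–64: Wₕ = 0.13239221; term = 0.13239221²·(1 − 0.04772364)·53650000/239 = 3746.7927.
65+: Wₕ = 0.46020039; term = 0.46020039²·(1 − 0.06922105)·103300000/1205 = 16898.719.
Sum = 29684.457.
SE = √(29684.457) = 172.3.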